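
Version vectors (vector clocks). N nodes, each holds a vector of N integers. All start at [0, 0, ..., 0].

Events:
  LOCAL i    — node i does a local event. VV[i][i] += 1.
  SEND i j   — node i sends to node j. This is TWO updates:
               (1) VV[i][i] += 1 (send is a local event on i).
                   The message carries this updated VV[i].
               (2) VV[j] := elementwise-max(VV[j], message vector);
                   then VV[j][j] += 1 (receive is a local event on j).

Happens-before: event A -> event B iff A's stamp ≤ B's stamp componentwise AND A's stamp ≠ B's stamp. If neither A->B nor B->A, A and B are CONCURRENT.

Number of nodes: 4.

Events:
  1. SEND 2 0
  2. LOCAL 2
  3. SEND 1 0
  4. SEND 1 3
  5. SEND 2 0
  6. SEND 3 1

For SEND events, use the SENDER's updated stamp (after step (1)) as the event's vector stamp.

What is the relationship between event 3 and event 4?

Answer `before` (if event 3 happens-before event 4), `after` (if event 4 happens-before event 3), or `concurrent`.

Answer: before

Derivation:
Initial: VV[0]=[0, 0, 0, 0]
Initial: VV[1]=[0, 0, 0, 0]
Initial: VV[2]=[0, 0, 0, 0]
Initial: VV[3]=[0, 0, 0, 0]
Event 1: SEND 2->0: VV[2][2]++ -> VV[2]=[0, 0, 1, 0], msg_vec=[0, 0, 1, 0]; VV[0]=max(VV[0],msg_vec) then VV[0][0]++ -> VV[0]=[1, 0, 1, 0]
Event 2: LOCAL 2: VV[2][2]++ -> VV[2]=[0, 0, 2, 0]
Event 3: SEND 1->0: VV[1][1]++ -> VV[1]=[0, 1, 0, 0], msg_vec=[0, 1, 0, 0]; VV[0]=max(VV[0],msg_vec) then VV[0][0]++ -> VV[0]=[2, 1, 1, 0]
Event 4: SEND 1->3: VV[1][1]++ -> VV[1]=[0, 2, 0, 0], msg_vec=[0, 2, 0, 0]; VV[3]=max(VV[3],msg_vec) then VV[3][3]++ -> VV[3]=[0, 2, 0, 1]
Event 5: SEND 2->0: VV[2][2]++ -> VV[2]=[0, 0, 3, 0], msg_vec=[0, 0, 3, 0]; VV[0]=max(VV[0],msg_vec) then VV[0][0]++ -> VV[0]=[3, 1, 3, 0]
Event 6: SEND 3->1: VV[3][3]++ -> VV[3]=[0, 2, 0, 2], msg_vec=[0, 2, 0, 2]; VV[1]=max(VV[1],msg_vec) then VV[1][1]++ -> VV[1]=[0, 3, 0, 2]
Event 3 stamp: [0, 1, 0, 0]
Event 4 stamp: [0, 2, 0, 0]
[0, 1, 0, 0] <= [0, 2, 0, 0]? True
[0, 2, 0, 0] <= [0, 1, 0, 0]? False
Relation: before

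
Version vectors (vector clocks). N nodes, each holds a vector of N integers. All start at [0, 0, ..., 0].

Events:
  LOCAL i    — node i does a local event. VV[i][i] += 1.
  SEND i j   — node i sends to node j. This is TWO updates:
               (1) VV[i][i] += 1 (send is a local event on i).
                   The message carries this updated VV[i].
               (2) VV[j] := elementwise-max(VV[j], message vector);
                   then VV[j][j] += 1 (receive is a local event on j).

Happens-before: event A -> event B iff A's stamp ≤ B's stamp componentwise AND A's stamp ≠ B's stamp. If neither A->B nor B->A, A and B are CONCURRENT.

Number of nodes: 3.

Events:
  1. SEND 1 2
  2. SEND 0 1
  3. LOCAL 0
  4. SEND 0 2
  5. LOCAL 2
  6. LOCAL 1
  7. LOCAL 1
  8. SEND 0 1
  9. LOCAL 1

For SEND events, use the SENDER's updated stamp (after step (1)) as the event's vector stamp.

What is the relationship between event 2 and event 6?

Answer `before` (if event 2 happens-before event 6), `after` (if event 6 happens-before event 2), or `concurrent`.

Answer: before

Derivation:
Initial: VV[0]=[0, 0, 0]
Initial: VV[1]=[0, 0, 0]
Initial: VV[2]=[0, 0, 0]
Event 1: SEND 1->2: VV[1][1]++ -> VV[1]=[0, 1, 0], msg_vec=[0, 1, 0]; VV[2]=max(VV[2],msg_vec) then VV[2][2]++ -> VV[2]=[0, 1, 1]
Event 2: SEND 0->1: VV[0][0]++ -> VV[0]=[1, 0, 0], msg_vec=[1, 0, 0]; VV[1]=max(VV[1],msg_vec) then VV[1][1]++ -> VV[1]=[1, 2, 0]
Event 3: LOCAL 0: VV[0][0]++ -> VV[0]=[2, 0, 0]
Event 4: SEND 0->2: VV[0][0]++ -> VV[0]=[3, 0, 0], msg_vec=[3, 0, 0]; VV[2]=max(VV[2],msg_vec) then VV[2][2]++ -> VV[2]=[3, 1, 2]
Event 5: LOCAL 2: VV[2][2]++ -> VV[2]=[3, 1, 3]
Event 6: LOCAL 1: VV[1][1]++ -> VV[1]=[1, 3, 0]
Event 7: LOCAL 1: VV[1][1]++ -> VV[1]=[1, 4, 0]
Event 8: SEND 0->1: VV[0][0]++ -> VV[0]=[4, 0, 0], msg_vec=[4, 0, 0]; VV[1]=max(VV[1],msg_vec) then VV[1][1]++ -> VV[1]=[4, 5, 0]
Event 9: LOCAL 1: VV[1][1]++ -> VV[1]=[4, 6, 0]
Event 2 stamp: [1, 0, 0]
Event 6 stamp: [1, 3, 0]
[1, 0, 0] <= [1, 3, 0]? True
[1, 3, 0] <= [1, 0, 0]? False
Relation: before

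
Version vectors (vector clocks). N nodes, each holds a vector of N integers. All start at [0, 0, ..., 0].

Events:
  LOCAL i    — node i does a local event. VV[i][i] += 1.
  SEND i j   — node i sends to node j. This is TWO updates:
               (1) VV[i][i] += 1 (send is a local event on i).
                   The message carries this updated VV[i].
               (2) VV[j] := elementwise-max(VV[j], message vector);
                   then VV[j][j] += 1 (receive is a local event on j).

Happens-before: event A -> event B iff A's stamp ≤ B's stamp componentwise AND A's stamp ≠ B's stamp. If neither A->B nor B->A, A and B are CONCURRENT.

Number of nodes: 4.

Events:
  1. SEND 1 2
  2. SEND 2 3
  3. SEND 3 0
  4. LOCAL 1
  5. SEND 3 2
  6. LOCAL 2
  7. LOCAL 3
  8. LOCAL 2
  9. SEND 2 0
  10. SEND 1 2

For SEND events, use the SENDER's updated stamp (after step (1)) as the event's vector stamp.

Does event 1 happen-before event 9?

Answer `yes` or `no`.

Initial: VV[0]=[0, 0, 0, 0]
Initial: VV[1]=[0, 0, 0, 0]
Initial: VV[2]=[0, 0, 0, 0]
Initial: VV[3]=[0, 0, 0, 0]
Event 1: SEND 1->2: VV[1][1]++ -> VV[1]=[0, 1, 0, 0], msg_vec=[0, 1, 0, 0]; VV[2]=max(VV[2],msg_vec) then VV[2][2]++ -> VV[2]=[0, 1, 1, 0]
Event 2: SEND 2->3: VV[2][2]++ -> VV[2]=[0, 1, 2, 0], msg_vec=[0, 1, 2, 0]; VV[3]=max(VV[3],msg_vec) then VV[3][3]++ -> VV[3]=[0, 1, 2, 1]
Event 3: SEND 3->0: VV[3][3]++ -> VV[3]=[0, 1, 2, 2], msg_vec=[0, 1, 2, 2]; VV[0]=max(VV[0],msg_vec) then VV[0][0]++ -> VV[0]=[1, 1, 2, 2]
Event 4: LOCAL 1: VV[1][1]++ -> VV[1]=[0, 2, 0, 0]
Event 5: SEND 3->2: VV[3][3]++ -> VV[3]=[0, 1, 2, 3], msg_vec=[0, 1, 2, 3]; VV[2]=max(VV[2],msg_vec) then VV[2][2]++ -> VV[2]=[0, 1, 3, 3]
Event 6: LOCAL 2: VV[2][2]++ -> VV[2]=[0, 1, 4, 3]
Event 7: LOCAL 3: VV[3][3]++ -> VV[3]=[0, 1, 2, 4]
Event 8: LOCAL 2: VV[2][2]++ -> VV[2]=[0, 1, 5, 3]
Event 9: SEND 2->0: VV[2][2]++ -> VV[2]=[0, 1, 6, 3], msg_vec=[0, 1, 6, 3]; VV[0]=max(VV[0],msg_vec) then VV[0][0]++ -> VV[0]=[2, 1, 6, 3]
Event 10: SEND 1->2: VV[1][1]++ -> VV[1]=[0, 3, 0, 0], msg_vec=[0, 3, 0, 0]; VV[2]=max(VV[2],msg_vec) then VV[2][2]++ -> VV[2]=[0, 3, 7, 3]
Event 1 stamp: [0, 1, 0, 0]
Event 9 stamp: [0, 1, 6, 3]
[0, 1, 0, 0] <= [0, 1, 6, 3]? True. Equal? False. Happens-before: True

Answer: yes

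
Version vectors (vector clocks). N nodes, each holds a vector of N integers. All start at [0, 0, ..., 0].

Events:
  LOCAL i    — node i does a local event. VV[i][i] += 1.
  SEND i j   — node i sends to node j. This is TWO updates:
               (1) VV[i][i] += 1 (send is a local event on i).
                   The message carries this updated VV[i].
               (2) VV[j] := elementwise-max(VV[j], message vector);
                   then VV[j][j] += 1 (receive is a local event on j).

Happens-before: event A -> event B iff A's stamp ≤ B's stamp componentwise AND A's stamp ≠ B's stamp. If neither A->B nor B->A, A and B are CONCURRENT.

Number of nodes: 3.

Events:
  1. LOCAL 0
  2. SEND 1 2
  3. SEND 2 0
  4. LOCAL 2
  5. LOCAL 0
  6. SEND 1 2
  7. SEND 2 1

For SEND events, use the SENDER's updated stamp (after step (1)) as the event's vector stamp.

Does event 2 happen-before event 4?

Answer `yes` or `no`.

Answer: yes

Derivation:
Initial: VV[0]=[0, 0, 0]
Initial: VV[1]=[0, 0, 0]
Initial: VV[2]=[0, 0, 0]
Event 1: LOCAL 0: VV[0][0]++ -> VV[0]=[1, 0, 0]
Event 2: SEND 1->2: VV[1][1]++ -> VV[1]=[0, 1, 0], msg_vec=[0, 1, 0]; VV[2]=max(VV[2],msg_vec) then VV[2][2]++ -> VV[2]=[0, 1, 1]
Event 3: SEND 2->0: VV[2][2]++ -> VV[2]=[0, 1, 2], msg_vec=[0, 1, 2]; VV[0]=max(VV[0],msg_vec) then VV[0][0]++ -> VV[0]=[2, 1, 2]
Event 4: LOCAL 2: VV[2][2]++ -> VV[2]=[0, 1, 3]
Event 5: LOCAL 0: VV[0][0]++ -> VV[0]=[3, 1, 2]
Event 6: SEND 1->2: VV[1][1]++ -> VV[1]=[0, 2, 0], msg_vec=[0, 2, 0]; VV[2]=max(VV[2],msg_vec) then VV[2][2]++ -> VV[2]=[0, 2, 4]
Event 7: SEND 2->1: VV[2][2]++ -> VV[2]=[0, 2, 5], msg_vec=[0, 2, 5]; VV[1]=max(VV[1],msg_vec) then VV[1][1]++ -> VV[1]=[0, 3, 5]
Event 2 stamp: [0, 1, 0]
Event 4 stamp: [0, 1, 3]
[0, 1, 0] <= [0, 1, 3]? True. Equal? False. Happens-before: True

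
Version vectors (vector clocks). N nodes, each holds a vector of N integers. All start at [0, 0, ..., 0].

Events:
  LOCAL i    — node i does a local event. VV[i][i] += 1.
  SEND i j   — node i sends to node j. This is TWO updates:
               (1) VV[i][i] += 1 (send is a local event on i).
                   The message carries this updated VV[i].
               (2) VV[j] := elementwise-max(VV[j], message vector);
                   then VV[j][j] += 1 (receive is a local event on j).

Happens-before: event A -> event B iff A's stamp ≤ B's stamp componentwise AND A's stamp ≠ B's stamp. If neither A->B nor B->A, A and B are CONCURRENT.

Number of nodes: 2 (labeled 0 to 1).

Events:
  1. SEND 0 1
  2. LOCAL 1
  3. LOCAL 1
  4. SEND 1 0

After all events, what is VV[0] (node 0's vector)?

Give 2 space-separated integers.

Answer: 2 4

Derivation:
Initial: VV[0]=[0, 0]
Initial: VV[1]=[0, 0]
Event 1: SEND 0->1: VV[0][0]++ -> VV[0]=[1, 0], msg_vec=[1, 0]; VV[1]=max(VV[1],msg_vec) then VV[1][1]++ -> VV[1]=[1, 1]
Event 2: LOCAL 1: VV[1][1]++ -> VV[1]=[1, 2]
Event 3: LOCAL 1: VV[1][1]++ -> VV[1]=[1, 3]
Event 4: SEND 1->0: VV[1][1]++ -> VV[1]=[1, 4], msg_vec=[1, 4]; VV[0]=max(VV[0],msg_vec) then VV[0][0]++ -> VV[0]=[2, 4]
Final vectors: VV[0]=[2, 4]; VV[1]=[1, 4]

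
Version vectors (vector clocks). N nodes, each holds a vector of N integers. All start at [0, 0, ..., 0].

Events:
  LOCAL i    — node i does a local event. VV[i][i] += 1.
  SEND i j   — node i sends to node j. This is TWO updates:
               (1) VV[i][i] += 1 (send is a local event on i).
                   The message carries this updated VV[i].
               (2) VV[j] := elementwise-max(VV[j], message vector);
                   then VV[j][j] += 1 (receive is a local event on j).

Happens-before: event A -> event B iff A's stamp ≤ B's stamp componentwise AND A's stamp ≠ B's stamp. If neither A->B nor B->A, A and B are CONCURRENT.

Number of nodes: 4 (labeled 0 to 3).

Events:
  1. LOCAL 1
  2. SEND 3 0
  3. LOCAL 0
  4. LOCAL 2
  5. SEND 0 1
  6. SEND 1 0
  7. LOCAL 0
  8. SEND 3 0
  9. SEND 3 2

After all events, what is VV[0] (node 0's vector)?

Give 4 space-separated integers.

Initial: VV[0]=[0, 0, 0, 0]
Initial: VV[1]=[0, 0, 0, 0]
Initial: VV[2]=[0, 0, 0, 0]
Initial: VV[3]=[0, 0, 0, 0]
Event 1: LOCAL 1: VV[1][1]++ -> VV[1]=[0, 1, 0, 0]
Event 2: SEND 3->0: VV[3][3]++ -> VV[3]=[0, 0, 0, 1], msg_vec=[0, 0, 0, 1]; VV[0]=max(VV[0],msg_vec) then VV[0][0]++ -> VV[0]=[1, 0, 0, 1]
Event 3: LOCAL 0: VV[0][0]++ -> VV[0]=[2, 0, 0, 1]
Event 4: LOCAL 2: VV[2][2]++ -> VV[2]=[0, 0, 1, 0]
Event 5: SEND 0->1: VV[0][0]++ -> VV[0]=[3, 0, 0, 1], msg_vec=[3, 0, 0, 1]; VV[1]=max(VV[1],msg_vec) then VV[1][1]++ -> VV[1]=[3, 2, 0, 1]
Event 6: SEND 1->0: VV[1][1]++ -> VV[1]=[3, 3, 0, 1], msg_vec=[3, 3, 0, 1]; VV[0]=max(VV[0],msg_vec) then VV[0][0]++ -> VV[0]=[4, 3, 0, 1]
Event 7: LOCAL 0: VV[0][0]++ -> VV[0]=[5, 3, 0, 1]
Event 8: SEND 3->0: VV[3][3]++ -> VV[3]=[0, 0, 0, 2], msg_vec=[0, 0, 0, 2]; VV[0]=max(VV[0],msg_vec) then VV[0][0]++ -> VV[0]=[6, 3, 0, 2]
Event 9: SEND 3->2: VV[3][3]++ -> VV[3]=[0, 0, 0, 3], msg_vec=[0, 0, 0, 3]; VV[2]=max(VV[2],msg_vec) then VV[2][2]++ -> VV[2]=[0, 0, 2, 3]
Final vectors: VV[0]=[6, 3, 0, 2]; VV[1]=[3, 3, 0, 1]; VV[2]=[0, 0, 2, 3]; VV[3]=[0, 0, 0, 3]

Answer: 6 3 0 2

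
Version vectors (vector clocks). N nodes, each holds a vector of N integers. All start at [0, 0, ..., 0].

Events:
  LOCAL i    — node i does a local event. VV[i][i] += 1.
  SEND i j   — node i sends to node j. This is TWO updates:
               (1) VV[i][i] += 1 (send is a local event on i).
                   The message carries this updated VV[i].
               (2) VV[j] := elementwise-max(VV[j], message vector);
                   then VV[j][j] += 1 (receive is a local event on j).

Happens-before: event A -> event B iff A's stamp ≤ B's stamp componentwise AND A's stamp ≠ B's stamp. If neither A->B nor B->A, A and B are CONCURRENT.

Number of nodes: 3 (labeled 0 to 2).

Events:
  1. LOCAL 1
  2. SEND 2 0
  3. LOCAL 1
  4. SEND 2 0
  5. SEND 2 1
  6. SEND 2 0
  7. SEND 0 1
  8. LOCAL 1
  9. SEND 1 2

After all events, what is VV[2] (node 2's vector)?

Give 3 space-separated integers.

Answer: 4 6 5

Derivation:
Initial: VV[0]=[0, 0, 0]
Initial: VV[1]=[0, 0, 0]
Initial: VV[2]=[0, 0, 0]
Event 1: LOCAL 1: VV[1][1]++ -> VV[1]=[0, 1, 0]
Event 2: SEND 2->0: VV[2][2]++ -> VV[2]=[0, 0, 1], msg_vec=[0, 0, 1]; VV[0]=max(VV[0],msg_vec) then VV[0][0]++ -> VV[0]=[1, 0, 1]
Event 3: LOCAL 1: VV[1][1]++ -> VV[1]=[0, 2, 0]
Event 4: SEND 2->0: VV[2][2]++ -> VV[2]=[0, 0, 2], msg_vec=[0, 0, 2]; VV[0]=max(VV[0],msg_vec) then VV[0][0]++ -> VV[0]=[2, 0, 2]
Event 5: SEND 2->1: VV[2][2]++ -> VV[2]=[0, 0, 3], msg_vec=[0, 0, 3]; VV[1]=max(VV[1],msg_vec) then VV[1][1]++ -> VV[1]=[0, 3, 3]
Event 6: SEND 2->0: VV[2][2]++ -> VV[2]=[0, 0, 4], msg_vec=[0, 0, 4]; VV[0]=max(VV[0],msg_vec) then VV[0][0]++ -> VV[0]=[3, 0, 4]
Event 7: SEND 0->1: VV[0][0]++ -> VV[0]=[4, 0, 4], msg_vec=[4, 0, 4]; VV[1]=max(VV[1],msg_vec) then VV[1][1]++ -> VV[1]=[4, 4, 4]
Event 8: LOCAL 1: VV[1][1]++ -> VV[1]=[4, 5, 4]
Event 9: SEND 1->2: VV[1][1]++ -> VV[1]=[4, 6, 4], msg_vec=[4, 6, 4]; VV[2]=max(VV[2],msg_vec) then VV[2][2]++ -> VV[2]=[4, 6, 5]
Final vectors: VV[0]=[4, 0, 4]; VV[1]=[4, 6, 4]; VV[2]=[4, 6, 5]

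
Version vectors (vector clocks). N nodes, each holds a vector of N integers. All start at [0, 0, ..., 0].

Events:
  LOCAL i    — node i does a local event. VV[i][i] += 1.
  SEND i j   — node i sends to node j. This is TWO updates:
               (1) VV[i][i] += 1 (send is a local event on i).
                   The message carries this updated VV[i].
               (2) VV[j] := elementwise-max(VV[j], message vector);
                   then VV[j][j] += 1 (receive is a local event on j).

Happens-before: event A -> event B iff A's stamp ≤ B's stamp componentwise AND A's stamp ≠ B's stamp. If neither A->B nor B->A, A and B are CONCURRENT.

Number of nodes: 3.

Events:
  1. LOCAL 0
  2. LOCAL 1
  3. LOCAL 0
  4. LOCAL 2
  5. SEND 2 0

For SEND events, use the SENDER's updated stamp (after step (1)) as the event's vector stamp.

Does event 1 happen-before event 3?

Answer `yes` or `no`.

Answer: yes

Derivation:
Initial: VV[0]=[0, 0, 0]
Initial: VV[1]=[0, 0, 0]
Initial: VV[2]=[0, 0, 0]
Event 1: LOCAL 0: VV[0][0]++ -> VV[0]=[1, 0, 0]
Event 2: LOCAL 1: VV[1][1]++ -> VV[1]=[0, 1, 0]
Event 3: LOCAL 0: VV[0][0]++ -> VV[0]=[2, 0, 0]
Event 4: LOCAL 2: VV[2][2]++ -> VV[2]=[0, 0, 1]
Event 5: SEND 2->0: VV[2][2]++ -> VV[2]=[0, 0, 2], msg_vec=[0, 0, 2]; VV[0]=max(VV[0],msg_vec) then VV[0][0]++ -> VV[0]=[3, 0, 2]
Event 1 stamp: [1, 0, 0]
Event 3 stamp: [2, 0, 0]
[1, 0, 0] <= [2, 0, 0]? True. Equal? False. Happens-before: True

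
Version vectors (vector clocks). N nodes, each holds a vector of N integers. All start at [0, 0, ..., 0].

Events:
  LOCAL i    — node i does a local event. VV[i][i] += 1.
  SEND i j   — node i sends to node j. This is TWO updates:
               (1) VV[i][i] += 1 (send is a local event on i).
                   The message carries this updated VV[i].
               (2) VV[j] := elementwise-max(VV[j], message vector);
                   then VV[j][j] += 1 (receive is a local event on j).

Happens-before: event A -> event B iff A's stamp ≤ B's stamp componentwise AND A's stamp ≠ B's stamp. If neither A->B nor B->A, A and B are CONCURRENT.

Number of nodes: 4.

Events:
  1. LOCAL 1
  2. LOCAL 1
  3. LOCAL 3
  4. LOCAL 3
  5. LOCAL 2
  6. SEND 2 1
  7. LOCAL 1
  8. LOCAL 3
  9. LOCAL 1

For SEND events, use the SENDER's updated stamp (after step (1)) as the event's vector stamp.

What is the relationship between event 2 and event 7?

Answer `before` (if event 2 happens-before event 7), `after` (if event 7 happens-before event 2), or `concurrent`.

Initial: VV[0]=[0, 0, 0, 0]
Initial: VV[1]=[0, 0, 0, 0]
Initial: VV[2]=[0, 0, 0, 0]
Initial: VV[3]=[0, 0, 0, 0]
Event 1: LOCAL 1: VV[1][1]++ -> VV[1]=[0, 1, 0, 0]
Event 2: LOCAL 1: VV[1][1]++ -> VV[1]=[0, 2, 0, 0]
Event 3: LOCAL 3: VV[3][3]++ -> VV[3]=[0, 0, 0, 1]
Event 4: LOCAL 3: VV[3][3]++ -> VV[3]=[0, 0, 0, 2]
Event 5: LOCAL 2: VV[2][2]++ -> VV[2]=[0, 0, 1, 0]
Event 6: SEND 2->1: VV[2][2]++ -> VV[2]=[0, 0, 2, 0], msg_vec=[0, 0, 2, 0]; VV[1]=max(VV[1],msg_vec) then VV[1][1]++ -> VV[1]=[0, 3, 2, 0]
Event 7: LOCAL 1: VV[1][1]++ -> VV[1]=[0, 4, 2, 0]
Event 8: LOCAL 3: VV[3][3]++ -> VV[3]=[0, 0, 0, 3]
Event 9: LOCAL 1: VV[1][1]++ -> VV[1]=[0, 5, 2, 0]
Event 2 stamp: [0, 2, 0, 0]
Event 7 stamp: [0, 4, 2, 0]
[0, 2, 0, 0] <= [0, 4, 2, 0]? True
[0, 4, 2, 0] <= [0, 2, 0, 0]? False
Relation: before

Answer: before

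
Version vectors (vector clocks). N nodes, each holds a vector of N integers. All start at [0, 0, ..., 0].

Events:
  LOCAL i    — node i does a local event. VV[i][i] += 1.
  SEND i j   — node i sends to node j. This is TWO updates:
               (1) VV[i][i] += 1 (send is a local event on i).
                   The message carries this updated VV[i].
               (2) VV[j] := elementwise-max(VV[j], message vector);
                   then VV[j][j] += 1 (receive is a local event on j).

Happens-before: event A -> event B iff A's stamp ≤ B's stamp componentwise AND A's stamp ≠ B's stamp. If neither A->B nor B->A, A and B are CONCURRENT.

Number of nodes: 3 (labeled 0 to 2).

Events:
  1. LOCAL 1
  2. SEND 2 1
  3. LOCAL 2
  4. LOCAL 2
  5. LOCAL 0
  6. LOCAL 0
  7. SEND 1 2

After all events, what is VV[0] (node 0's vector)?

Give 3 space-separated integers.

Answer: 2 0 0

Derivation:
Initial: VV[0]=[0, 0, 0]
Initial: VV[1]=[0, 0, 0]
Initial: VV[2]=[0, 0, 0]
Event 1: LOCAL 1: VV[1][1]++ -> VV[1]=[0, 1, 0]
Event 2: SEND 2->1: VV[2][2]++ -> VV[2]=[0, 0, 1], msg_vec=[0, 0, 1]; VV[1]=max(VV[1],msg_vec) then VV[1][1]++ -> VV[1]=[0, 2, 1]
Event 3: LOCAL 2: VV[2][2]++ -> VV[2]=[0, 0, 2]
Event 4: LOCAL 2: VV[2][2]++ -> VV[2]=[0, 0, 3]
Event 5: LOCAL 0: VV[0][0]++ -> VV[0]=[1, 0, 0]
Event 6: LOCAL 0: VV[0][0]++ -> VV[0]=[2, 0, 0]
Event 7: SEND 1->2: VV[1][1]++ -> VV[1]=[0, 3, 1], msg_vec=[0, 3, 1]; VV[2]=max(VV[2],msg_vec) then VV[2][2]++ -> VV[2]=[0, 3, 4]
Final vectors: VV[0]=[2, 0, 0]; VV[1]=[0, 3, 1]; VV[2]=[0, 3, 4]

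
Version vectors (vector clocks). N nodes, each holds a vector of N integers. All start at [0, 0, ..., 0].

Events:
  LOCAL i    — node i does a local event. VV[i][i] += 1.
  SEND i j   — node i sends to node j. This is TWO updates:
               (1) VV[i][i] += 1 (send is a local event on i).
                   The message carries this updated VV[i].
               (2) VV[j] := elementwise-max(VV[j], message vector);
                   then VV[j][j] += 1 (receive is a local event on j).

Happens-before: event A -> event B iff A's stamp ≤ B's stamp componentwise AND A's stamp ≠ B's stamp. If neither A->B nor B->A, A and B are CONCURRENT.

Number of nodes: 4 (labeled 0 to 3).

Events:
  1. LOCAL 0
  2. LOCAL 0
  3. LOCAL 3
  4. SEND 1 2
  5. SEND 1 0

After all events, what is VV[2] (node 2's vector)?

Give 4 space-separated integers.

Initial: VV[0]=[0, 0, 0, 0]
Initial: VV[1]=[0, 0, 0, 0]
Initial: VV[2]=[0, 0, 0, 0]
Initial: VV[3]=[0, 0, 0, 0]
Event 1: LOCAL 0: VV[0][0]++ -> VV[0]=[1, 0, 0, 0]
Event 2: LOCAL 0: VV[0][0]++ -> VV[0]=[2, 0, 0, 0]
Event 3: LOCAL 3: VV[3][3]++ -> VV[3]=[0, 0, 0, 1]
Event 4: SEND 1->2: VV[1][1]++ -> VV[1]=[0, 1, 0, 0], msg_vec=[0, 1, 0, 0]; VV[2]=max(VV[2],msg_vec) then VV[2][2]++ -> VV[2]=[0, 1, 1, 0]
Event 5: SEND 1->0: VV[1][1]++ -> VV[1]=[0, 2, 0, 0], msg_vec=[0, 2, 0, 0]; VV[0]=max(VV[0],msg_vec) then VV[0][0]++ -> VV[0]=[3, 2, 0, 0]
Final vectors: VV[0]=[3, 2, 0, 0]; VV[1]=[0, 2, 0, 0]; VV[2]=[0, 1, 1, 0]; VV[3]=[0, 0, 0, 1]

Answer: 0 1 1 0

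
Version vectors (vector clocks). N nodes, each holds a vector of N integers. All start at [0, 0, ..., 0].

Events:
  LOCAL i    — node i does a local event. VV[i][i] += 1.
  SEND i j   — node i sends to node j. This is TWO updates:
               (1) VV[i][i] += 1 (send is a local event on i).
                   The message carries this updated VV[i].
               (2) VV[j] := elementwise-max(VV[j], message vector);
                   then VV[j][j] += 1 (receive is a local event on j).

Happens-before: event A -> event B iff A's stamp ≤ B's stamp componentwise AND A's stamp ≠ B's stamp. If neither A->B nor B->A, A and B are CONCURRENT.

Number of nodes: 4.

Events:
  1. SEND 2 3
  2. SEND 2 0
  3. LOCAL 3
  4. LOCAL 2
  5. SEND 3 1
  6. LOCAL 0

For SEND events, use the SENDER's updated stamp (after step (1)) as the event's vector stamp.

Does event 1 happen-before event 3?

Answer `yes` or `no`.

Answer: yes

Derivation:
Initial: VV[0]=[0, 0, 0, 0]
Initial: VV[1]=[0, 0, 0, 0]
Initial: VV[2]=[0, 0, 0, 0]
Initial: VV[3]=[0, 0, 0, 0]
Event 1: SEND 2->3: VV[2][2]++ -> VV[2]=[0, 0, 1, 0], msg_vec=[0, 0, 1, 0]; VV[3]=max(VV[3],msg_vec) then VV[3][3]++ -> VV[3]=[0, 0, 1, 1]
Event 2: SEND 2->0: VV[2][2]++ -> VV[2]=[0, 0, 2, 0], msg_vec=[0, 0, 2, 0]; VV[0]=max(VV[0],msg_vec) then VV[0][0]++ -> VV[0]=[1, 0, 2, 0]
Event 3: LOCAL 3: VV[3][3]++ -> VV[3]=[0, 0, 1, 2]
Event 4: LOCAL 2: VV[2][2]++ -> VV[2]=[0, 0, 3, 0]
Event 5: SEND 3->1: VV[3][3]++ -> VV[3]=[0, 0, 1, 3], msg_vec=[0, 0, 1, 3]; VV[1]=max(VV[1],msg_vec) then VV[1][1]++ -> VV[1]=[0, 1, 1, 3]
Event 6: LOCAL 0: VV[0][0]++ -> VV[0]=[2, 0, 2, 0]
Event 1 stamp: [0, 0, 1, 0]
Event 3 stamp: [0, 0, 1, 2]
[0, 0, 1, 0] <= [0, 0, 1, 2]? True. Equal? False. Happens-before: True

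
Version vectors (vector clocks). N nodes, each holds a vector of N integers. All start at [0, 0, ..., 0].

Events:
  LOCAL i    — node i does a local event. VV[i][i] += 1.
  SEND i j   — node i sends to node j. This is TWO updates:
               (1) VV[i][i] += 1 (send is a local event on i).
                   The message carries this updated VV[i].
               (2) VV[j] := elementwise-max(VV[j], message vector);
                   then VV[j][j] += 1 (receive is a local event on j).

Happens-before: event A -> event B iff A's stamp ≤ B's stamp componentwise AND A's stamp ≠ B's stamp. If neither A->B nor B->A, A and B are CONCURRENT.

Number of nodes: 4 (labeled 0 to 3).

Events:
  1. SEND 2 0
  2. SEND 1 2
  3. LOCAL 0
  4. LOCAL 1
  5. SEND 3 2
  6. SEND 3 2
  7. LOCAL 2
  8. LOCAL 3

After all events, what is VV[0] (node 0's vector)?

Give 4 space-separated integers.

Answer: 2 0 1 0

Derivation:
Initial: VV[0]=[0, 0, 0, 0]
Initial: VV[1]=[0, 0, 0, 0]
Initial: VV[2]=[0, 0, 0, 0]
Initial: VV[3]=[0, 0, 0, 0]
Event 1: SEND 2->0: VV[2][2]++ -> VV[2]=[0, 0, 1, 0], msg_vec=[0, 0, 1, 0]; VV[0]=max(VV[0],msg_vec) then VV[0][0]++ -> VV[0]=[1, 0, 1, 0]
Event 2: SEND 1->2: VV[1][1]++ -> VV[1]=[0, 1, 0, 0], msg_vec=[0, 1, 0, 0]; VV[2]=max(VV[2],msg_vec) then VV[2][2]++ -> VV[2]=[0, 1, 2, 0]
Event 3: LOCAL 0: VV[0][0]++ -> VV[0]=[2, 0, 1, 0]
Event 4: LOCAL 1: VV[1][1]++ -> VV[1]=[0, 2, 0, 0]
Event 5: SEND 3->2: VV[3][3]++ -> VV[3]=[0, 0, 0, 1], msg_vec=[0, 0, 0, 1]; VV[2]=max(VV[2],msg_vec) then VV[2][2]++ -> VV[2]=[0, 1, 3, 1]
Event 6: SEND 3->2: VV[3][3]++ -> VV[3]=[0, 0, 0, 2], msg_vec=[0, 0, 0, 2]; VV[2]=max(VV[2],msg_vec) then VV[2][2]++ -> VV[2]=[0, 1, 4, 2]
Event 7: LOCAL 2: VV[2][2]++ -> VV[2]=[0, 1, 5, 2]
Event 8: LOCAL 3: VV[3][3]++ -> VV[3]=[0, 0, 0, 3]
Final vectors: VV[0]=[2, 0, 1, 0]; VV[1]=[0, 2, 0, 0]; VV[2]=[0, 1, 5, 2]; VV[3]=[0, 0, 0, 3]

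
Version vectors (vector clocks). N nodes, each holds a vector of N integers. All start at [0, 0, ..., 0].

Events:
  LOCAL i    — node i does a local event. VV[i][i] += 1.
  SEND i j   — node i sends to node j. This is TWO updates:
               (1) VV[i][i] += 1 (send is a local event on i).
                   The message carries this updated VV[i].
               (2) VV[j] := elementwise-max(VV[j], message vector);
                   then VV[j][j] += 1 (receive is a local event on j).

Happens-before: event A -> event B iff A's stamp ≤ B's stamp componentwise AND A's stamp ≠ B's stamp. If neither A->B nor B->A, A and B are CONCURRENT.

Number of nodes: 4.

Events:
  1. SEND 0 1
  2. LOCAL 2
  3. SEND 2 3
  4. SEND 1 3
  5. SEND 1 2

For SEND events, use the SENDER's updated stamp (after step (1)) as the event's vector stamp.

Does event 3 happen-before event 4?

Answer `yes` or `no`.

Initial: VV[0]=[0, 0, 0, 0]
Initial: VV[1]=[0, 0, 0, 0]
Initial: VV[2]=[0, 0, 0, 0]
Initial: VV[3]=[0, 0, 0, 0]
Event 1: SEND 0->1: VV[0][0]++ -> VV[0]=[1, 0, 0, 0], msg_vec=[1, 0, 0, 0]; VV[1]=max(VV[1],msg_vec) then VV[1][1]++ -> VV[1]=[1, 1, 0, 0]
Event 2: LOCAL 2: VV[2][2]++ -> VV[2]=[0, 0, 1, 0]
Event 3: SEND 2->3: VV[2][2]++ -> VV[2]=[0, 0, 2, 0], msg_vec=[0, 0, 2, 0]; VV[3]=max(VV[3],msg_vec) then VV[3][3]++ -> VV[3]=[0, 0, 2, 1]
Event 4: SEND 1->3: VV[1][1]++ -> VV[1]=[1, 2, 0, 0], msg_vec=[1, 2, 0, 0]; VV[3]=max(VV[3],msg_vec) then VV[3][3]++ -> VV[3]=[1, 2, 2, 2]
Event 5: SEND 1->2: VV[1][1]++ -> VV[1]=[1, 3, 0, 0], msg_vec=[1, 3, 0, 0]; VV[2]=max(VV[2],msg_vec) then VV[2][2]++ -> VV[2]=[1, 3, 3, 0]
Event 3 stamp: [0, 0, 2, 0]
Event 4 stamp: [1, 2, 0, 0]
[0, 0, 2, 0] <= [1, 2, 0, 0]? False. Equal? False. Happens-before: False

Answer: no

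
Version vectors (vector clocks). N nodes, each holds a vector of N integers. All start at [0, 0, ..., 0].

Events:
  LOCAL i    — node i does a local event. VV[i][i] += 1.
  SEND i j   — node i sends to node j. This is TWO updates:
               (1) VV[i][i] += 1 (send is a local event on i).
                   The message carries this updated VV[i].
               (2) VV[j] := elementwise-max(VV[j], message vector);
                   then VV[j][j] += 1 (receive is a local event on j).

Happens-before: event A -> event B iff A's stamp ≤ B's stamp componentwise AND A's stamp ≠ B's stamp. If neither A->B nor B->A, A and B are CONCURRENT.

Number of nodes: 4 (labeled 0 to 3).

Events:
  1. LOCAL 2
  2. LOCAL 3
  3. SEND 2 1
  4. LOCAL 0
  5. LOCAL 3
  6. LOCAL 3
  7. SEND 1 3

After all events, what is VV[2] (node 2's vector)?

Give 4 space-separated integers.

Answer: 0 0 2 0

Derivation:
Initial: VV[0]=[0, 0, 0, 0]
Initial: VV[1]=[0, 0, 0, 0]
Initial: VV[2]=[0, 0, 0, 0]
Initial: VV[3]=[0, 0, 0, 0]
Event 1: LOCAL 2: VV[2][2]++ -> VV[2]=[0, 0, 1, 0]
Event 2: LOCAL 3: VV[3][3]++ -> VV[3]=[0, 0, 0, 1]
Event 3: SEND 2->1: VV[2][2]++ -> VV[2]=[0, 0, 2, 0], msg_vec=[0, 0, 2, 0]; VV[1]=max(VV[1],msg_vec) then VV[1][1]++ -> VV[1]=[0, 1, 2, 0]
Event 4: LOCAL 0: VV[0][0]++ -> VV[0]=[1, 0, 0, 0]
Event 5: LOCAL 3: VV[3][3]++ -> VV[3]=[0, 0, 0, 2]
Event 6: LOCAL 3: VV[3][3]++ -> VV[3]=[0, 0, 0, 3]
Event 7: SEND 1->3: VV[1][1]++ -> VV[1]=[0, 2, 2, 0], msg_vec=[0, 2, 2, 0]; VV[3]=max(VV[3],msg_vec) then VV[3][3]++ -> VV[3]=[0, 2, 2, 4]
Final vectors: VV[0]=[1, 0, 0, 0]; VV[1]=[0, 2, 2, 0]; VV[2]=[0, 0, 2, 0]; VV[3]=[0, 2, 2, 4]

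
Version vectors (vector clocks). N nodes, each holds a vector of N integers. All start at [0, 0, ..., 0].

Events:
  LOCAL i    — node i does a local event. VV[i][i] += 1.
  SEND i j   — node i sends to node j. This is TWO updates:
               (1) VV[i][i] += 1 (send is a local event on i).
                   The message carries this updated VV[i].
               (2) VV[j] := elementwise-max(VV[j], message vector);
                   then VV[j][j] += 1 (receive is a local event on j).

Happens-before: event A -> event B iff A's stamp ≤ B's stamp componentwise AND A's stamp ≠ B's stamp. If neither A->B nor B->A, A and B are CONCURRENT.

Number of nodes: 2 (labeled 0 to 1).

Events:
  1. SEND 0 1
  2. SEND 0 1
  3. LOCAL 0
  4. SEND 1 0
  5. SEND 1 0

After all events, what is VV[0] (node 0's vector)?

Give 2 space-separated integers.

Initial: VV[0]=[0, 0]
Initial: VV[1]=[0, 0]
Event 1: SEND 0->1: VV[0][0]++ -> VV[0]=[1, 0], msg_vec=[1, 0]; VV[1]=max(VV[1],msg_vec) then VV[1][1]++ -> VV[1]=[1, 1]
Event 2: SEND 0->1: VV[0][0]++ -> VV[0]=[2, 0], msg_vec=[2, 0]; VV[1]=max(VV[1],msg_vec) then VV[1][1]++ -> VV[1]=[2, 2]
Event 3: LOCAL 0: VV[0][0]++ -> VV[0]=[3, 0]
Event 4: SEND 1->0: VV[1][1]++ -> VV[1]=[2, 3], msg_vec=[2, 3]; VV[0]=max(VV[0],msg_vec) then VV[0][0]++ -> VV[0]=[4, 3]
Event 5: SEND 1->0: VV[1][1]++ -> VV[1]=[2, 4], msg_vec=[2, 4]; VV[0]=max(VV[0],msg_vec) then VV[0][0]++ -> VV[0]=[5, 4]
Final vectors: VV[0]=[5, 4]; VV[1]=[2, 4]

Answer: 5 4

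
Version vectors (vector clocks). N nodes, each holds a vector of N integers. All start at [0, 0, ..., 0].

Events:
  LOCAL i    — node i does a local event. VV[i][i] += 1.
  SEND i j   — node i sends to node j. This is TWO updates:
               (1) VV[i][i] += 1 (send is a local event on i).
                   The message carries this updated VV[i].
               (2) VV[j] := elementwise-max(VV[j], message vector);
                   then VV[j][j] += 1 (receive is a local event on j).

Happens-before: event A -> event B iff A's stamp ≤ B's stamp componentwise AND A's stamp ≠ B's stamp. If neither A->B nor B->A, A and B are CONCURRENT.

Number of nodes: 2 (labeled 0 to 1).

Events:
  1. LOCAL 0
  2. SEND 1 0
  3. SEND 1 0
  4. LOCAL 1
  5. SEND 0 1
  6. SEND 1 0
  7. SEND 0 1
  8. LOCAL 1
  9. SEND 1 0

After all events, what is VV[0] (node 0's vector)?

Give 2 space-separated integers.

Initial: VV[0]=[0, 0]
Initial: VV[1]=[0, 0]
Event 1: LOCAL 0: VV[0][0]++ -> VV[0]=[1, 0]
Event 2: SEND 1->0: VV[1][1]++ -> VV[1]=[0, 1], msg_vec=[0, 1]; VV[0]=max(VV[0],msg_vec) then VV[0][0]++ -> VV[0]=[2, 1]
Event 3: SEND 1->0: VV[1][1]++ -> VV[1]=[0, 2], msg_vec=[0, 2]; VV[0]=max(VV[0],msg_vec) then VV[0][0]++ -> VV[0]=[3, 2]
Event 4: LOCAL 1: VV[1][1]++ -> VV[1]=[0, 3]
Event 5: SEND 0->1: VV[0][0]++ -> VV[0]=[4, 2], msg_vec=[4, 2]; VV[1]=max(VV[1],msg_vec) then VV[1][1]++ -> VV[1]=[4, 4]
Event 6: SEND 1->0: VV[1][1]++ -> VV[1]=[4, 5], msg_vec=[4, 5]; VV[0]=max(VV[0],msg_vec) then VV[0][0]++ -> VV[0]=[5, 5]
Event 7: SEND 0->1: VV[0][0]++ -> VV[0]=[6, 5], msg_vec=[6, 5]; VV[1]=max(VV[1],msg_vec) then VV[1][1]++ -> VV[1]=[6, 6]
Event 8: LOCAL 1: VV[1][1]++ -> VV[1]=[6, 7]
Event 9: SEND 1->0: VV[1][1]++ -> VV[1]=[6, 8], msg_vec=[6, 8]; VV[0]=max(VV[0],msg_vec) then VV[0][0]++ -> VV[0]=[7, 8]
Final vectors: VV[0]=[7, 8]; VV[1]=[6, 8]

Answer: 7 8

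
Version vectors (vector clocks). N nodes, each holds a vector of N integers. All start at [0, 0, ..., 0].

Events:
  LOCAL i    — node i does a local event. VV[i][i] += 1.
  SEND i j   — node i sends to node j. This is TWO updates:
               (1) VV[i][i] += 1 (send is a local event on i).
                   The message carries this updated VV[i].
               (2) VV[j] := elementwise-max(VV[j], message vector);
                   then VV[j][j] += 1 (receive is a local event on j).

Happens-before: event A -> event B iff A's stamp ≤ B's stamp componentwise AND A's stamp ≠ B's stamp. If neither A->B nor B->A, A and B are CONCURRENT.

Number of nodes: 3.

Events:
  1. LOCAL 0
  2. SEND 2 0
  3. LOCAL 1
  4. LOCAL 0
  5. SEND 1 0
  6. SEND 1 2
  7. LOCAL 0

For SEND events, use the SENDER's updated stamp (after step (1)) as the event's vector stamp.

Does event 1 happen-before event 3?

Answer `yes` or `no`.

Answer: no

Derivation:
Initial: VV[0]=[0, 0, 0]
Initial: VV[1]=[0, 0, 0]
Initial: VV[2]=[0, 0, 0]
Event 1: LOCAL 0: VV[0][0]++ -> VV[0]=[1, 0, 0]
Event 2: SEND 2->0: VV[2][2]++ -> VV[2]=[0, 0, 1], msg_vec=[0, 0, 1]; VV[0]=max(VV[0],msg_vec) then VV[0][0]++ -> VV[0]=[2, 0, 1]
Event 3: LOCAL 1: VV[1][1]++ -> VV[1]=[0, 1, 0]
Event 4: LOCAL 0: VV[0][0]++ -> VV[0]=[3, 0, 1]
Event 5: SEND 1->0: VV[1][1]++ -> VV[1]=[0, 2, 0], msg_vec=[0, 2, 0]; VV[0]=max(VV[0],msg_vec) then VV[0][0]++ -> VV[0]=[4, 2, 1]
Event 6: SEND 1->2: VV[1][1]++ -> VV[1]=[0, 3, 0], msg_vec=[0, 3, 0]; VV[2]=max(VV[2],msg_vec) then VV[2][2]++ -> VV[2]=[0, 3, 2]
Event 7: LOCAL 0: VV[0][0]++ -> VV[0]=[5, 2, 1]
Event 1 stamp: [1, 0, 0]
Event 3 stamp: [0, 1, 0]
[1, 0, 0] <= [0, 1, 0]? False. Equal? False. Happens-before: False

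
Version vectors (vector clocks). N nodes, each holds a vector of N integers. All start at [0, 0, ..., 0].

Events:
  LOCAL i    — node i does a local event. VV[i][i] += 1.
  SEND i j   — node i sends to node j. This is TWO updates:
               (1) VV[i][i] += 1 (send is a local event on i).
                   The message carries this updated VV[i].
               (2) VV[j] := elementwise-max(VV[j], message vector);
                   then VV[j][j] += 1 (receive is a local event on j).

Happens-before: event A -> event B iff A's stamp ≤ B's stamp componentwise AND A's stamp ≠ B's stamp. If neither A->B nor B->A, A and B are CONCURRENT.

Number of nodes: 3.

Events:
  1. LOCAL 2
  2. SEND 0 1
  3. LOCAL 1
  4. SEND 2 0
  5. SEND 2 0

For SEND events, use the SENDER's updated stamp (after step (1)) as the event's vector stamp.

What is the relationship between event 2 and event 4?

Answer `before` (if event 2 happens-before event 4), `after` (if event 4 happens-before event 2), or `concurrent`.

Initial: VV[0]=[0, 0, 0]
Initial: VV[1]=[0, 0, 0]
Initial: VV[2]=[0, 0, 0]
Event 1: LOCAL 2: VV[2][2]++ -> VV[2]=[0, 0, 1]
Event 2: SEND 0->1: VV[0][0]++ -> VV[0]=[1, 0, 0], msg_vec=[1, 0, 0]; VV[1]=max(VV[1],msg_vec) then VV[1][1]++ -> VV[1]=[1, 1, 0]
Event 3: LOCAL 1: VV[1][1]++ -> VV[1]=[1, 2, 0]
Event 4: SEND 2->0: VV[2][2]++ -> VV[2]=[0, 0, 2], msg_vec=[0, 0, 2]; VV[0]=max(VV[0],msg_vec) then VV[0][0]++ -> VV[0]=[2, 0, 2]
Event 5: SEND 2->0: VV[2][2]++ -> VV[2]=[0, 0, 3], msg_vec=[0, 0, 3]; VV[0]=max(VV[0],msg_vec) then VV[0][0]++ -> VV[0]=[3, 0, 3]
Event 2 stamp: [1, 0, 0]
Event 4 stamp: [0, 0, 2]
[1, 0, 0] <= [0, 0, 2]? False
[0, 0, 2] <= [1, 0, 0]? False
Relation: concurrent

Answer: concurrent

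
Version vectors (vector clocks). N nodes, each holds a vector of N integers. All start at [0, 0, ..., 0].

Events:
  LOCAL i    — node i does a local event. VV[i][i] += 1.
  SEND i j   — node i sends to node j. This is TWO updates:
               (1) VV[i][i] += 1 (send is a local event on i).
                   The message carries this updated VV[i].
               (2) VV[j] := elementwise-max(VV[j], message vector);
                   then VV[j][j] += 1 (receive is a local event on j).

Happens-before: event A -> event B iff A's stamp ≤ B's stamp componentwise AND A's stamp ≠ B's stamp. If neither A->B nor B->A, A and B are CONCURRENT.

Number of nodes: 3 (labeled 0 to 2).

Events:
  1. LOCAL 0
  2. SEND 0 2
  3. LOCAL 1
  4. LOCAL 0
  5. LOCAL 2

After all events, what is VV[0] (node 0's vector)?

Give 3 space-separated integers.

Answer: 3 0 0

Derivation:
Initial: VV[0]=[0, 0, 0]
Initial: VV[1]=[0, 0, 0]
Initial: VV[2]=[0, 0, 0]
Event 1: LOCAL 0: VV[0][0]++ -> VV[0]=[1, 0, 0]
Event 2: SEND 0->2: VV[0][0]++ -> VV[0]=[2, 0, 0], msg_vec=[2, 0, 0]; VV[2]=max(VV[2],msg_vec) then VV[2][2]++ -> VV[2]=[2, 0, 1]
Event 3: LOCAL 1: VV[1][1]++ -> VV[1]=[0, 1, 0]
Event 4: LOCAL 0: VV[0][0]++ -> VV[0]=[3, 0, 0]
Event 5: LOCAL 2: VV[2][2]++ -> VV[2]=[2, 0, 2]
Final vectors: VV[0]=[3, 0, 0]; VV[1]=[0, 1, 0]; VV[2]=[2, 0, 2]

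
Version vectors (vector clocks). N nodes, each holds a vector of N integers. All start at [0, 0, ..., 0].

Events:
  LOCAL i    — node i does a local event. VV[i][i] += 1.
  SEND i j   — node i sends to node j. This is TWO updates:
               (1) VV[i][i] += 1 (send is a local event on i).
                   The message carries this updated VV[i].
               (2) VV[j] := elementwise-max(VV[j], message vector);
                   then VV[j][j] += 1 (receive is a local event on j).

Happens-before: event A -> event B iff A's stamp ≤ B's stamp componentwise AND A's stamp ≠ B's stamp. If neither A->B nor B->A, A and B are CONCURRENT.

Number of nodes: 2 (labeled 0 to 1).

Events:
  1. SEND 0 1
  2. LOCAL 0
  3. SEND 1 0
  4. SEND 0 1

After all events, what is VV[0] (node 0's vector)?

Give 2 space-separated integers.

Initial: VV[0]=[0, 0]
Initial: VV[1]=[0, 0]
Event 1: SEND 0->1: VV[0][0]++ -> VV[0]=[1, 0], msg_vec=[1, 0]; VV[1]=max(VV[1],msg_vec) then VV[1][1]++ -> VV[1]=[1, 1]
Event 2: LOCAL 0: VV[0][0]++ -> VV[0]=[2, 0]
Event 3: SEND 1->0: VV[1][1]++ -> VV[1]=[1, 2], msg_vec=[1, 2]; VV[0]=max(VV[0],msg_vec) then VV[0][0]++ -> VV[0]=[3, 2]
Event 4: SEND 0->1: VV[0][0]++ -> VV[0]=[4, 2], msg_vec=[4, 2]; VV[1]=max(VV[1],msg_vec) then VV[1][1]++ -> VV[1]=[4, 3]
Final vectors: VV[0]=[4, 2]; VV[1]=[4, 3]

Answer: 4 2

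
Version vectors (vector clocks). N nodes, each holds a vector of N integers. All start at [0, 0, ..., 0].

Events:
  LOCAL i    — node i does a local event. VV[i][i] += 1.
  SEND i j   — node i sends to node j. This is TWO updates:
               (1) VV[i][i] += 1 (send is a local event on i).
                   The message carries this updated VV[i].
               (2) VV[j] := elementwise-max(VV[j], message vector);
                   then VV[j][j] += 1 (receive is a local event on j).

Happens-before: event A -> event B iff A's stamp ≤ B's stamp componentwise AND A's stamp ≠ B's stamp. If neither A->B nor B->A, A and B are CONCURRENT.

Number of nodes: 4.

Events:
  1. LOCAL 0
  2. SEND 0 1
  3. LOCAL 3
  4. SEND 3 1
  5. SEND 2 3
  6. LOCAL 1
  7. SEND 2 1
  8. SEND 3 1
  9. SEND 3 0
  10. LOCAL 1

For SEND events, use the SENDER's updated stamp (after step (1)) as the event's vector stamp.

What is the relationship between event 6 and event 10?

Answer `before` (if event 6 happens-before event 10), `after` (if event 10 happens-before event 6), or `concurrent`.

Initial: VV[0]=[0, 0, 0, 0]
Initial: VV[1]=[0, 0, 0, 0]
Initial: VV[2]=[0, 0, 0, 0]
Initial: VV[3]=[0, 0, 0, 0]
Event 1: LOCAL 0: VV[0][0]++ -> VV[0]=[1, 0, 0, 0]
Event 2: SEND 0->1: VV[0][0]++ -> VV[0]=[2, 0, 0, 0], msg_vec=[2, 0, 0, 0]; VV[1]=max(VV[1],msg_vec) then VV[1][1]++ -> VV[1]=[2, 1, 0, 0]
Event 3: LOCAL 3: VV[3][3]++ -> VV[3]=[0, 0, 0, 1]
Event 4: SEND 3->1: VV[3][3]++ -> VV[3]=[0, 0, 0, 2], msg_vec=[0, 0, 0, 2]; VV[1]=max(VV[1],msg_vec) then VV[1][1]++ -> VV[1]=[2, 2, 0, 2]
Event 5: SEND 2->3: VV[2][2]++ -> VV[2]=[0, 0, 1, 0], msg_vec=[0, 0, 1, 0]; VV[3]=max(VV[3],msg_vec) then VV[3][3]++ -> VV[3]=[0, 0, 1, 3]
Event 6: LOCAL 1: VV[1][1]++ -> VV[1]=[2, 3, 0, 2]
Event 7: SEND 2->1: VV[2][2]++ -> VV[2]=[0, 0, 2, 0], msg_vec=[0, 0, 2, 0]; VV[1]=max(VV[1],msg_vec) then VV[1][1]++ -> VV[1]=[2, 4, 2, 2]
Event 8: SEND 3->1: VV[3][3]++ -> VV[3]=[0, 0, 1, 4], msg_vec=[0, 0, 1, 4]; VV[1]=max(VV[1],msg_vec) then VV[1][1]++ -> VV[1]=[2, 5, 2, 4]
Event 9: SEND 3->0: VV[3][3]++ -> VV[3]=[0, 0, 1, 5], msg_vec=[0, 0, 1, 5]; VV[0]=max(VV[0],msg_vec) then VV[0][0]++ -> VV[0]=[3, 0, 1, 5]
Event 10: LOCAL 1: VV[1][1]++ -> VV[1]=[2, 6, 2, 4]
Event 6 stamp: [2, 3, 0, 2]
Event 10 stamp: [2, 6, 2, 4]
[2, 3, 0, 2] <= [2, 6, 2, 4]? True
[2, 6, 2, 4] <= [2, 3, 0, 2]? False
Relation: before

Answer: before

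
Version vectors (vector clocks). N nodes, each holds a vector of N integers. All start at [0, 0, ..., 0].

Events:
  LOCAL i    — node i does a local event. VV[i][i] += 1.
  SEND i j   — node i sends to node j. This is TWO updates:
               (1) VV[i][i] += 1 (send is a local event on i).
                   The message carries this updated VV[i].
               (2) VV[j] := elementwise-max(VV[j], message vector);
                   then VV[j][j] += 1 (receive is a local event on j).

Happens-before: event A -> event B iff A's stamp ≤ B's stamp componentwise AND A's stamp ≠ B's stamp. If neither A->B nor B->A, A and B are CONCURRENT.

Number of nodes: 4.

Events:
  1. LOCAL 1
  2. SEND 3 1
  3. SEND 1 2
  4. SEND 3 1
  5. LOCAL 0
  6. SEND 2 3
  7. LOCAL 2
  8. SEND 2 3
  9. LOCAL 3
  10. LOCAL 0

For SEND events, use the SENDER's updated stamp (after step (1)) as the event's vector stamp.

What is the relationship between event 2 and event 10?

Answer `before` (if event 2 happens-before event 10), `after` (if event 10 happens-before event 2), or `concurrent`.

Initial: VV[0]=[0, 0, 0, 0]
Initial: VV[1]=[0, 0, 0, 0]
Initial: VV[2]=[0, 0, 0, 0]
Initial: VV[3]=[0, 0, 0, 0]
Event 1: LOCAL 1: VV[1][1]++ -> VV[1]=[0, 1, 0, 0]
Event 2: SEND 3->1: VV[3][3]++ -> VV[3]=[0, 0, 0, 1], msg_vec=[0, 0, 0, 1]; VV[1]=max(VV[1],msg_vec) then VV[1][1]++ -> VV[1]=[0, 2, 0, 1]
Event 3: SEND 1->2: VV[1][1]++ -> VV[1]=[0, 3, 0, 1], msg_vec=[0, 3, 0, 1]; VV[2]=max(VV[2],msg_vec) then VV[2][2]++ -> VV[2]=[0, 3, 1, 1]
Event 4: SEND 3->1: VV[3][3]++ -> VV[3]=[0, 0, 0, 2], msg_vec=[0, 0, 0, 2]; VV[1]=max(VV[1],msg_vec) then VV[1][1]++ -> VV[1]=[0, 4, 0, 2]
Event 5: LOCAL 0: VV[0][0]++ -> VV[0]=[1, 0, 0, 0]
Event 6: SEND 2->3: VV[2][2]++ -> VV[2]=[0, 3, 2, 1], msg_vec=[0, 3, 2, 1]; VV[3]=max(VV[3],msg_vec) then VV[3][3]++ -> VV[3]=[0, 3, 2, 3]
Event 7: LOCAL 2: VV[2][2]++ -> VV[2]=[0, 3, 3, 1]
Event 8: SEND 2->3: VV[2][2]++ -> VV[2]=[0, 3, 4, 1], msg_vec=[0, 3, 4, 1]; VV[3]=max(VV[3],msg_vec) then VV[3][3]++ -> VV[3]=[0, 3, 4, 4]
Event 9: LOCAL 3: VV[3][3]++ -> VV[3]=[0, 3, 4, 5]
Event 10: LOCAL 0: VV[0][0]++ -> VV[0]=[2, 0, 0, 0]
Event 2 stamp: [0, 0, 0, 1]
Event 10 stamp: [2, 0, 0, 0]
[0, 0, 0, 1] <= [2, 0, 0, 0]? False
[2, 0, 0, 0] <= [0, 0, 0, 1]? False
Relation: concurrent

Answer: concurrent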